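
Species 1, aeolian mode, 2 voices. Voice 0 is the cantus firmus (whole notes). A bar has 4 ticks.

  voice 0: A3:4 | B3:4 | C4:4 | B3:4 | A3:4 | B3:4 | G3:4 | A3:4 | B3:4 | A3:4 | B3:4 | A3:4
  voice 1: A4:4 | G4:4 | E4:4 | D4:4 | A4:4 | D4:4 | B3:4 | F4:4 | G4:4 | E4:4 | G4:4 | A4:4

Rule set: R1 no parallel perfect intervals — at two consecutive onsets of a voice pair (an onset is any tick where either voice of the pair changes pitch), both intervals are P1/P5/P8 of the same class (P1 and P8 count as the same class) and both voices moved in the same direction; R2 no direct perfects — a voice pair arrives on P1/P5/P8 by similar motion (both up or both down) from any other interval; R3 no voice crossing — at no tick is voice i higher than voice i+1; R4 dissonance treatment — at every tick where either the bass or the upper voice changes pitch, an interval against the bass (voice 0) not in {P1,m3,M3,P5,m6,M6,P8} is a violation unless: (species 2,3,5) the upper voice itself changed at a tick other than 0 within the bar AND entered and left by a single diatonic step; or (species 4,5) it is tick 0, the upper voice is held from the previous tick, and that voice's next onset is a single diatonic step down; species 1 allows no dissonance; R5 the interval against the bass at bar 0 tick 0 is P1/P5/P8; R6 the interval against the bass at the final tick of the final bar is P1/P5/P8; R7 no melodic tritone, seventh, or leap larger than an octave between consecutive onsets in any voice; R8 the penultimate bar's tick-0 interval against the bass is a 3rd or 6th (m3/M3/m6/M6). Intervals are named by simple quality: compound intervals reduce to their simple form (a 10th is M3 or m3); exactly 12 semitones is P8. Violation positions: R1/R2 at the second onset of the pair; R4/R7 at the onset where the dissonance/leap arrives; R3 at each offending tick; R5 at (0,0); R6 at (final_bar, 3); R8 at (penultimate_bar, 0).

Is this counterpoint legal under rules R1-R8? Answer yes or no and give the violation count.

bar 0: v0=A3 v1=A4 (P8)
bar 1: v0=B3 v1=G4 (m6)
bar 2: v0=C4 v1=E4 (M3)
bar 3: v0=B3 v1=D4 (m3)
bar 4: v0=A3 v1=A4 (P8)
bar 5: v0=B3 v1=D4 (m3)
bar 6: v0=G3 v1=B3 (M3)
bar 7: v0=A3 v1=F4 (m6)
bar 8: v0=B3 v1=G4 (m6)
bar 9: v0=A3 v1=E4 (P5)
bar 10: v0=B3 v1=G4 (m6)
bar 11: v0=A3 v1=A4 (P8)
  R7 @ bar7.0: B3->F4 leap 6st
  R2 @ bar9.0: B3/G4 m6 -> A3/E4 P5 similar

No (2 violations)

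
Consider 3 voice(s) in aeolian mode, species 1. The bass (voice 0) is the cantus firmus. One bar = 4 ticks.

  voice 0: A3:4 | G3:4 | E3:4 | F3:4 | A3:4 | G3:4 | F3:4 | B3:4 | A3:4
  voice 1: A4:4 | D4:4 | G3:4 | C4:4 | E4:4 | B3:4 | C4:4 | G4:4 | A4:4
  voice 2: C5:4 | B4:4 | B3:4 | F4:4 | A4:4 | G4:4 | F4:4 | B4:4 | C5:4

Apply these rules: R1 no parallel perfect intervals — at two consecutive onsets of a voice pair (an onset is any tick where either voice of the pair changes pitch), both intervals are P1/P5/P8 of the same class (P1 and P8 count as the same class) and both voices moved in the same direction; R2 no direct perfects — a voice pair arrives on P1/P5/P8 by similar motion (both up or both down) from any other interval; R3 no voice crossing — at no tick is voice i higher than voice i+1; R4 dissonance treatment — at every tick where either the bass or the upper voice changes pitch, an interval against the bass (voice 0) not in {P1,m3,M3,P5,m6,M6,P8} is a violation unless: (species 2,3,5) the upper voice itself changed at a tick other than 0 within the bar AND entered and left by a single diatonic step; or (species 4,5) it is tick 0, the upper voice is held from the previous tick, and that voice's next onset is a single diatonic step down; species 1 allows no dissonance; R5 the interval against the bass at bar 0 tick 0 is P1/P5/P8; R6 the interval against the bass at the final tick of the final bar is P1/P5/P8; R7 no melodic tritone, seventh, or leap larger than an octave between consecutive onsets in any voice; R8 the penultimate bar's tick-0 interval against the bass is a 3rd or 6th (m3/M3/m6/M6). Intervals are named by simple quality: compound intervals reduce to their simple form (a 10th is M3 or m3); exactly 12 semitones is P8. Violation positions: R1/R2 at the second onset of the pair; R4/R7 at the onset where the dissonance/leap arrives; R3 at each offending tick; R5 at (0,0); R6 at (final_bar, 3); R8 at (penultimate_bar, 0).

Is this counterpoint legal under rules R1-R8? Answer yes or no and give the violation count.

No (15 violations)

bar 0: v0=A3 v1=A4 v2=C5 (m3)
bar 1: v0=G3 v1=D4 v2=B4 (M3)
bar 2: v0=E3 v1=G3 v2=B3 (P5)
bar 3: v0=F3 v1=C4 v2=F4 (P8)
bar 4: v0=A3 v1=E4 v2=A4 (P8)
bar 5: v0=G3 v1=B3 v2=G4 (P8)
bar 6: v0=F3 v1=C4 v2=F4 (P8)
bar 7: v0=B3 v1=G4 v2=B4 (P8)
bar 8: v0=A3 v1=A4 v2=C5 (m3)
  R5 @ bar0.0: opens on m3
  R2 @ bar1.0: A3/A4 P8 -> G3/D4 P5 similar
  R2 @ bar2.0: G3/B4 M3 -> E3/B3 P5 similar
  R2 @ bar3.0: E3/G3 m3 -> F3/C4 P5 similar
  R2 @ bar3.0: E3/B3 P5 -> F3/F4 P8 similar
  R7 @ bar3.0: B3->F4 leap 6st
  R1 @ bar4.0: F3/C4 P5 -> A3/E4 P5 similar
  R1 @ bar4.0: F3/F4 P8 -> A3/A4 P8 similar
  R1 @ bar5.0: A3/A4 P8 -> G3/G4 P8 similar
  R1 @ bar6.0: G3/G4 P8 -> F3/F4 P8 similar
  R1 @ bar7.0: F3/F4 P8 -> B3/B4 P8 similar
  R7 @ bar7.0: F3->B3 leap 6st
  R7 @ bar7.0: F4->B4 leap 6st
  R8 @ bar7.0: penult P8 not 3rd/6th
  R6 @ bar8.3: closes on m3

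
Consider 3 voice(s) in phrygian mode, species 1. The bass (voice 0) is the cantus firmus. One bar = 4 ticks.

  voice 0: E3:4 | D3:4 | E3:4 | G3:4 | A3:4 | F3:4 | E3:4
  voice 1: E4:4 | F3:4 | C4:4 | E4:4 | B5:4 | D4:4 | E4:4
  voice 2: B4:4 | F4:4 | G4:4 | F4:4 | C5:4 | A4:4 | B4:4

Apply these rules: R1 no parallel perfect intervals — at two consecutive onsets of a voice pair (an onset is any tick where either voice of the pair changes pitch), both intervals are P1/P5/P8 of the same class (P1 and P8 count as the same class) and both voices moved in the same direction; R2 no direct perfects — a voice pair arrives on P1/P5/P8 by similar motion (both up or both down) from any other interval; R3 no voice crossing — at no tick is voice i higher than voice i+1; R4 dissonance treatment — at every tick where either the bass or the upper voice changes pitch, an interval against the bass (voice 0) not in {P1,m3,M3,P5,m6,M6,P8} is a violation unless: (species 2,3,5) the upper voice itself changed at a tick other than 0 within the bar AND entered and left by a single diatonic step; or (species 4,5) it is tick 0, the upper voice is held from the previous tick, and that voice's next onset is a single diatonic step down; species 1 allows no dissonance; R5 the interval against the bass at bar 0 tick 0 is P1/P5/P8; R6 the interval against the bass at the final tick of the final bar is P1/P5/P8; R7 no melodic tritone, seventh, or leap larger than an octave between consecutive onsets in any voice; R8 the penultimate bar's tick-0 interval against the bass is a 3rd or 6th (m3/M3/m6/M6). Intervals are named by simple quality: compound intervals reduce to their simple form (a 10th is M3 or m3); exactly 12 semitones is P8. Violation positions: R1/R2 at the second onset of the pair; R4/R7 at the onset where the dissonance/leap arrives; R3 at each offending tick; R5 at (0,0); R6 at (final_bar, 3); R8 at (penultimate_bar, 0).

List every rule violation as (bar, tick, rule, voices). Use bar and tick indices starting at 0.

(1, 0, R2, (1, 2))
(1, 0, R7, (1,))
(1, 0, R7, (2,))
(2, 0, R2, (1, 2))
(3, 0, R4, (0, 2))
(4, 0, R3, (1, 2))
(4, 0, R4, (0, 1))
(4, 0, R7, (1,))
(4, 1, R3, (1, 2))
(4, 2, R3, (1, 2))
(4, 3, R3, (1, 2))
(5, 0, R2, (1, 2))
(5, 0, R7, (1,))
(6, 0, R1, (1, 2))

bar 0: v0=E3 v1=E4 v2=B4 downbeat P5
bar 1: v0=D3 v1=F3 v2=F4 downbeat m3
bar 2: v0=E3 v1=C4 v2=G4 downbeat m3
bar 3: v0=G3 v1=E4 v2=F4 downbeat m7
bar 4: v0=A3 v1=B5 v2=C5 downbeat m3
bar 5: v0=F3 v1=D4 v2=A4 downbeat M3
bar 6: v0=E3 v1=E4 v2=B4 downbeat P5
  -> R2 @ bar 1 tick 0 v(1, 2): E4/B4 P5 -> F3/F4 P8 similar
  -> R7 @ bar 1 tick 0 v(1,): E4->F3 leap 11st
  -> R7 @ bar 1 tick 0 v(2,): B4->F4 leap 6st
  -> R2 @ bar 2 tick 0 v(1, 2): F3/F4 P8 -> C4/G4 P5 similar
  -> R4 @ bar 3 tick 0 v(0, 2): G3/F4 m7 untreated
  -> R3 @ bar 4 tick 0 v(1, 2): B5 above C5
  -> R4 @ bar 4 tick 0 v(0, 1): A3/B5 M2 untreated
  -> R7 @ bar 4 tick 0 v(1,): E4->B5 leap 19st
  -> R3 @ bar 4 tick 1 v(1, 2): B5 above C5
  -> R3 @ bar 4 tick 2 v(1, 2): B5 above C5
  -> R3 @ bar 4 tick 3 v(1, 2): B5 above C5
  -> R2 @ bar 5 tick 0 v(1, 2): B5/C5 M7 -> D4/A4 P5 similar
  -> R7 @ bar 5 tick 0 v(1,): B5->D4 leap 21st
  -> R1 @ bar 6 tick 0 v(1, 2): D4/A4 P5 -> E4/B4 P5 similar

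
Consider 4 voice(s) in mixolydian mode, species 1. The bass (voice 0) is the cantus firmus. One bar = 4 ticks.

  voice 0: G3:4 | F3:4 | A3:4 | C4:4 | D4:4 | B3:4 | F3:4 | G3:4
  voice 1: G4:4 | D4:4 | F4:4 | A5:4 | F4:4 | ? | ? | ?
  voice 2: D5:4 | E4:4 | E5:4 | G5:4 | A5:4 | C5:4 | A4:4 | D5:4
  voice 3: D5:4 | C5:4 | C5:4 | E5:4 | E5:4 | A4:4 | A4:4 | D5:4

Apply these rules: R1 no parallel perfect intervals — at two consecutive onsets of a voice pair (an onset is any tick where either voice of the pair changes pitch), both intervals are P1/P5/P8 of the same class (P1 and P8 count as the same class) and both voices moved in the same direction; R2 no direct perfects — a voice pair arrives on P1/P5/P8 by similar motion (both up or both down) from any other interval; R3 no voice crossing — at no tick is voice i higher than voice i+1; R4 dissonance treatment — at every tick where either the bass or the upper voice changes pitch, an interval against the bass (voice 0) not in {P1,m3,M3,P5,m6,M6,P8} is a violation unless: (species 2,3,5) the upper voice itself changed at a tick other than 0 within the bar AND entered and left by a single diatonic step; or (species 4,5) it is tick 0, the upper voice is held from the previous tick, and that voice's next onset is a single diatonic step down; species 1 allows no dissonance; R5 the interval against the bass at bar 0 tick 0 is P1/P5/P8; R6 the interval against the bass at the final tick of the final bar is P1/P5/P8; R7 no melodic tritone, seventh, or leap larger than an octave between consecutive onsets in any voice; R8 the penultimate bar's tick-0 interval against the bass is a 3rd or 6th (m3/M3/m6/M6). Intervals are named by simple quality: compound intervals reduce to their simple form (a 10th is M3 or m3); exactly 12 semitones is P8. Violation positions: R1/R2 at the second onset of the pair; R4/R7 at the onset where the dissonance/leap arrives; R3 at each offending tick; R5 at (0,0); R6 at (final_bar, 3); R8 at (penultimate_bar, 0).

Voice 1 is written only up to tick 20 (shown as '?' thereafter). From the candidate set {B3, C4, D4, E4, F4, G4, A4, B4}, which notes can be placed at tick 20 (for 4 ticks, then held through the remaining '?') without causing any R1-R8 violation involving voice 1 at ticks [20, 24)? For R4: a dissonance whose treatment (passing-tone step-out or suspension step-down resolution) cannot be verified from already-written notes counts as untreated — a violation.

{G4}

B3: violates R2,R7
C4: violates R2,R4
D4: violates R2
E4: violates R4
F4: violates R4
G4: legal
A4: violates R4
B4: violates R7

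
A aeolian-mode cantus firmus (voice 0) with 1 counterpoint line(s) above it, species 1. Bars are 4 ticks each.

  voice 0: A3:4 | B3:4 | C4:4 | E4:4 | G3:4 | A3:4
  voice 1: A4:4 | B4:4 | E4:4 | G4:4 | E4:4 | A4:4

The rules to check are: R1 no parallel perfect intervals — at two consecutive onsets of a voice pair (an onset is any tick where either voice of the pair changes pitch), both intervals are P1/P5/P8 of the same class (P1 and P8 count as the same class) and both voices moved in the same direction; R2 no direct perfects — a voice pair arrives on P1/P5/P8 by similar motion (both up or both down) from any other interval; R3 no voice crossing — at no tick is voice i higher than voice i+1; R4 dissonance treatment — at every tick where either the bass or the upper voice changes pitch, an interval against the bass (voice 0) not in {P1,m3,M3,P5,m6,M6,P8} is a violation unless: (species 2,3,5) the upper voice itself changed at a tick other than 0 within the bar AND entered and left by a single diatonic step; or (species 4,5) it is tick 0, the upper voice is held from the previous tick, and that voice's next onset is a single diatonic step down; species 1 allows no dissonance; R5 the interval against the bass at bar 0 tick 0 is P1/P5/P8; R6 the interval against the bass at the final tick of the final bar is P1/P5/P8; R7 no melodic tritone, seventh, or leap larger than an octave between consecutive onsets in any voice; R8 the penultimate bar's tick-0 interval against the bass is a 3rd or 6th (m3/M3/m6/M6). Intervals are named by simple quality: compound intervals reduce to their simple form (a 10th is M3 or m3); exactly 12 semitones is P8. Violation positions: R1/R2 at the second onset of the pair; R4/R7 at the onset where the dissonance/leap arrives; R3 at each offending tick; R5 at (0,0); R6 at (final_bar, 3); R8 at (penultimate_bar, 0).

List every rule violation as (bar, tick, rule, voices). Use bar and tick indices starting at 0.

(1, 0, R1, (0, 1))
(5, 0, R2, (0, 1))

bar 0: v0=A3 v1=A4 downbeat P8
bar 1: v0=B3 v1=B4 downbeat P8
bar 2: v0=C4 v1=E4 downbeat M3
bar 3: v0=E4 v1=G4 downbeat m3
bar 4: v0=G3 v1=E4 downbeat M6
bar 5: v0=A3 v1=A4 downbeat P8
  -> R1 @ bar 1 tick 0 v(0, 1): A3/A4 P8 -> B3/B4 P8 similar
  -> R2 @ bar 5 tick 0 v(0, 1): G3/E4 M6 -> A3/A4 P8 similar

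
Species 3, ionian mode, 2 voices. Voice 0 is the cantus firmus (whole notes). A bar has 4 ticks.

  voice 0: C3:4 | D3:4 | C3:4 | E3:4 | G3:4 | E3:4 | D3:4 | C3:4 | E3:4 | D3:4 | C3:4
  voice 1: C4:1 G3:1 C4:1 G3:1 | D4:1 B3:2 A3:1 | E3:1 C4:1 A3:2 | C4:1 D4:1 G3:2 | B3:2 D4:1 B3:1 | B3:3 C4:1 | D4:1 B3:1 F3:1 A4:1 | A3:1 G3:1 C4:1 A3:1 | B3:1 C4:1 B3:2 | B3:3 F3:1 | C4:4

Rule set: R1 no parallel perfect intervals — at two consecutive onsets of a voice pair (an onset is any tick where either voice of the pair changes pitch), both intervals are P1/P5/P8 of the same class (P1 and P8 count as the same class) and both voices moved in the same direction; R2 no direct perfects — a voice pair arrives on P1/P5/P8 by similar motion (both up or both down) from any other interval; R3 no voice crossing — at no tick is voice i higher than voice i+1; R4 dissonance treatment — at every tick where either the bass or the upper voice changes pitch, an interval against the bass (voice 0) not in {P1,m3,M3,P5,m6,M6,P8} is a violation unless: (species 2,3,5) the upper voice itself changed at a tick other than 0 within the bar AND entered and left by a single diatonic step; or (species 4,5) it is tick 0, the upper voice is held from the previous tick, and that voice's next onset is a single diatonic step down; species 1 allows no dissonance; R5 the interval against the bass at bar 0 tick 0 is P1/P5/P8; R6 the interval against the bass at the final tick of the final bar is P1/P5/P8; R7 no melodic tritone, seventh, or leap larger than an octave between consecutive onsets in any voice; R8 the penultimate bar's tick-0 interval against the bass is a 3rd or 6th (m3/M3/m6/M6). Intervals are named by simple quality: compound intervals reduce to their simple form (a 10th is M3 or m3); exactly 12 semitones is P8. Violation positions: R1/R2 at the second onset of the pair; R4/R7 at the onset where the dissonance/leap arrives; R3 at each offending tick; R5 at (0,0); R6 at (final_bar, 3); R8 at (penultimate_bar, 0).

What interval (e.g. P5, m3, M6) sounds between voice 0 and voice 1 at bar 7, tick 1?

voice 0=C3 voice 1=G3 -> P5

P5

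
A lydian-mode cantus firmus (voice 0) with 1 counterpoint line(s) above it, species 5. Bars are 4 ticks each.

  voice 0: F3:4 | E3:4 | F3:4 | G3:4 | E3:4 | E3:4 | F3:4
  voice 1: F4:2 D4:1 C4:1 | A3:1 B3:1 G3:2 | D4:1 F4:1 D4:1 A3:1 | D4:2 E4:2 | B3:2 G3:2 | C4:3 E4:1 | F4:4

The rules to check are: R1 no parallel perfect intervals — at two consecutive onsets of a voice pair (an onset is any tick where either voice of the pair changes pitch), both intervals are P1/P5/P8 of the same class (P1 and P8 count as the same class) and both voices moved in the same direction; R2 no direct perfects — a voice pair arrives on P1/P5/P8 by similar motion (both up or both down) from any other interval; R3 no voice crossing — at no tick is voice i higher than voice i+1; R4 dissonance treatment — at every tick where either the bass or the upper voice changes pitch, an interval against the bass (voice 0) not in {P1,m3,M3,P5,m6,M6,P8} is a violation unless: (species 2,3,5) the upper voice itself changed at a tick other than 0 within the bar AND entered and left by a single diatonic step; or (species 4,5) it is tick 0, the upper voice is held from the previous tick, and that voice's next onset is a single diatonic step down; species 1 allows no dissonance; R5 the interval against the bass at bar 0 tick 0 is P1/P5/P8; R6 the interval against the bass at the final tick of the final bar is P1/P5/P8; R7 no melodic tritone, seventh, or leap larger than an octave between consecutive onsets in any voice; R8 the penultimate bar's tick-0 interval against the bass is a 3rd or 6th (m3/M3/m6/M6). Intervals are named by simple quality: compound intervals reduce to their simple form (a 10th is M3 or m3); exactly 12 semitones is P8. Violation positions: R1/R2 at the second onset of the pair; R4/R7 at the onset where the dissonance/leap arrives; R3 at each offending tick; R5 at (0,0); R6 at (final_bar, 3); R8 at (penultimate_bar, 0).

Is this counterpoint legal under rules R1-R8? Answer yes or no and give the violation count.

No (4 violations)

bar 0: v0=F3 v1=F4 (P8)
bar 1: v0=E3 v1=A3 (P4)
bar 2: v0=F3 v1=D4 (M6)
bar 3: v0=G3 v1=D4 (P5)
bar 4: v0=E3 v1=B3 (P5)
bar 5: v0=E3 v1=C4 (m6)
bar 6: v0=F3 v1=F4 (P8)
  R4 @ bar1.0: E3/A3 P4 untreated
  R2 @ bar3.0: F3/A3 M3 -> G3/D4 P5 similar
  R2 @ bar4.0: G3/E4 M6 -> E3/B3 P5 similar
  R1 @ bar6.0: E3/E4 P8 -> F3/F4 P8 similar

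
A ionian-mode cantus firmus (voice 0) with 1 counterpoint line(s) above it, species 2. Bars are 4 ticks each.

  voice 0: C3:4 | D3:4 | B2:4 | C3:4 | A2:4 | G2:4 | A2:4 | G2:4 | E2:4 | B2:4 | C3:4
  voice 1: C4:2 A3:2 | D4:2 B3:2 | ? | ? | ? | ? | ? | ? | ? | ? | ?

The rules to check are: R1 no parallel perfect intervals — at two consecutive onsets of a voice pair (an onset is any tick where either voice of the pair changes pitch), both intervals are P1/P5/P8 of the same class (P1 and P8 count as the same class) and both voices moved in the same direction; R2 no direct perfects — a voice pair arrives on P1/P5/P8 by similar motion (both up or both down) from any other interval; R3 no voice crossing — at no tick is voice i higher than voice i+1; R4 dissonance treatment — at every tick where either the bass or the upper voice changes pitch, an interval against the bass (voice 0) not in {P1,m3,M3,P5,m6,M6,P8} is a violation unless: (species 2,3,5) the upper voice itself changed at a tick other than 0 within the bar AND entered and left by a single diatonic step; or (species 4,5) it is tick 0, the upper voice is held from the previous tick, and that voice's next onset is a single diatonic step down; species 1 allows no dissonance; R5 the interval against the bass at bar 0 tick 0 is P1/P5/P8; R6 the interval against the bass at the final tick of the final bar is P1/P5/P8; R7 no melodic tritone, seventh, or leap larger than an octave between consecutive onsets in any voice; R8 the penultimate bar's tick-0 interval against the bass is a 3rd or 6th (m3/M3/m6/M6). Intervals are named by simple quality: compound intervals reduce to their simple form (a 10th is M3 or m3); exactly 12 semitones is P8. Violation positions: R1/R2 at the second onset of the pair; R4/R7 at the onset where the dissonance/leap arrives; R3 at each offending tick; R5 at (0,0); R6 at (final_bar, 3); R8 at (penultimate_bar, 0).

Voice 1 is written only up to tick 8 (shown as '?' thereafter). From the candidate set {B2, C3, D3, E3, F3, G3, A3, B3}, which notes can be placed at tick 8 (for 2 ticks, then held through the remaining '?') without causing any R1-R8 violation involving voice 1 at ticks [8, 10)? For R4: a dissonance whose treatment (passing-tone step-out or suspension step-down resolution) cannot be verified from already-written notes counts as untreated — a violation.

B2: violates R2
C3: violates R4,R7
D3: legal
E3: violates R4
F3: violates R4,R7
G3: legal
A3: violates R4
B3: legal

{B3, D3, G3}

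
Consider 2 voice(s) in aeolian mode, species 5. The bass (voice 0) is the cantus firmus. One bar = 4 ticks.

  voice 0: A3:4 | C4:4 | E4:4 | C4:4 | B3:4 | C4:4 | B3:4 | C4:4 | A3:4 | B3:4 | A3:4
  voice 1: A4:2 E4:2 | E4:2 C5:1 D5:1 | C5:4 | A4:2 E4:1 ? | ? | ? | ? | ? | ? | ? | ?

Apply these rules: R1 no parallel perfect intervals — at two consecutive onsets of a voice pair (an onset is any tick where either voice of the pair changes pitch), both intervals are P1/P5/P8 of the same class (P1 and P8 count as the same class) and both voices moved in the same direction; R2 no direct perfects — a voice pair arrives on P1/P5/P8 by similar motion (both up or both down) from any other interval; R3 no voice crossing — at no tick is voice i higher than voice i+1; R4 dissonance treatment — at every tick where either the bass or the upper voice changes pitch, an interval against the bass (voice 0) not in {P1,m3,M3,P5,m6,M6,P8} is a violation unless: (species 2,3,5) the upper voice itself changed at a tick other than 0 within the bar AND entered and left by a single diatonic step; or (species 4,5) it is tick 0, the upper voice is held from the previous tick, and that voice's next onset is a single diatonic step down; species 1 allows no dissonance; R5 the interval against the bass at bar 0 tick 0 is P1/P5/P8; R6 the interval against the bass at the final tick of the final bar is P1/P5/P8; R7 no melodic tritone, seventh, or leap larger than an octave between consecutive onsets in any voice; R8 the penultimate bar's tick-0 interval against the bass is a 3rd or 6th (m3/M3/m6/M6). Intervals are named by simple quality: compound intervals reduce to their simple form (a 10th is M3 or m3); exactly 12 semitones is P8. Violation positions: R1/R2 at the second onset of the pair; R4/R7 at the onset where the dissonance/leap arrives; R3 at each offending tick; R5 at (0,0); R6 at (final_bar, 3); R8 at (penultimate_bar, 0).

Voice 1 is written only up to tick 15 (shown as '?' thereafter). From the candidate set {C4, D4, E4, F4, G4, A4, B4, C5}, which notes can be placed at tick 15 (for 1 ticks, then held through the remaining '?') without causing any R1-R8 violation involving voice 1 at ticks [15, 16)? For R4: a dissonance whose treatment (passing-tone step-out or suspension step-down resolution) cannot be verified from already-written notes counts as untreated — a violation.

{A4, C4, C5, E4, G4}

C4: legal
D4: violates R4
E4: legal
F4: violates R4
G4: legal
A4: legal
B4: violates R4
C5: legal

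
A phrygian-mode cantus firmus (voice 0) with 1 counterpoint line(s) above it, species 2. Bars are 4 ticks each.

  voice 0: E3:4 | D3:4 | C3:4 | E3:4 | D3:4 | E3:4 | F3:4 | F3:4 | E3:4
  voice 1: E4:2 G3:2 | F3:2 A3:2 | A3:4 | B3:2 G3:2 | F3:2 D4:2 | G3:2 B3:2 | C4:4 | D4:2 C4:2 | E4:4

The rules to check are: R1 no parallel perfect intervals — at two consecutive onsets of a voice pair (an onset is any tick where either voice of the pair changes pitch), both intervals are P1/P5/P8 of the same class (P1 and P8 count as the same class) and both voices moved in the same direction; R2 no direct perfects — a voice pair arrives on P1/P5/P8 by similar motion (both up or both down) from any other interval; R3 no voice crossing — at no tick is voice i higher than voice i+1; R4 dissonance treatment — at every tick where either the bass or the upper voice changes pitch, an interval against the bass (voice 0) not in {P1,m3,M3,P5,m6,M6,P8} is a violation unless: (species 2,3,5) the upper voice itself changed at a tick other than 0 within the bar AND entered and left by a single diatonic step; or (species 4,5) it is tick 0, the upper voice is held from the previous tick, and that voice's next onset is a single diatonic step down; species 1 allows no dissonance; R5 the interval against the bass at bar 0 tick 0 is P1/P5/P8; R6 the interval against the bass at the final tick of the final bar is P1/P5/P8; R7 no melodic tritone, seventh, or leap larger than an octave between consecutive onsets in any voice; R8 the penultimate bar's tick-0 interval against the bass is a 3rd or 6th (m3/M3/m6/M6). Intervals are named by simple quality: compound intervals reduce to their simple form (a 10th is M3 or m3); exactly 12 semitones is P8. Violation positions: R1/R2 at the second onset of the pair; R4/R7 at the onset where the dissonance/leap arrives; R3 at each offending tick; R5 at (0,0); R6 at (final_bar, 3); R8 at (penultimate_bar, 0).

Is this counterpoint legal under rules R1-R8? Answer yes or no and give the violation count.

No (2 violations)

bar 0: v0=E3 v1=E4 (P8)
bar 1: v0=D3 v1=F3 (m3)
bar 2: v0=C3 v1=A3 (M6)
bar 3: v0=E3 v1=B3 (P5)
bar 4: v0=D3 v1=F3 (m3)
bar 5: v0=E3 v1=G3 (m3)
bar 6: v0=F3 v1=C4 (P5)
bar 7: v0=F3 v1=D4 (M6)
bar 8: v0=E3 v1=E4 (P8)
  R2 @ bar3.0: C3/A3 M6 -> E3/B3 P5 similar
  R1 @ bar6.0: E3/B3 P5 -> F3/C4 P5 similar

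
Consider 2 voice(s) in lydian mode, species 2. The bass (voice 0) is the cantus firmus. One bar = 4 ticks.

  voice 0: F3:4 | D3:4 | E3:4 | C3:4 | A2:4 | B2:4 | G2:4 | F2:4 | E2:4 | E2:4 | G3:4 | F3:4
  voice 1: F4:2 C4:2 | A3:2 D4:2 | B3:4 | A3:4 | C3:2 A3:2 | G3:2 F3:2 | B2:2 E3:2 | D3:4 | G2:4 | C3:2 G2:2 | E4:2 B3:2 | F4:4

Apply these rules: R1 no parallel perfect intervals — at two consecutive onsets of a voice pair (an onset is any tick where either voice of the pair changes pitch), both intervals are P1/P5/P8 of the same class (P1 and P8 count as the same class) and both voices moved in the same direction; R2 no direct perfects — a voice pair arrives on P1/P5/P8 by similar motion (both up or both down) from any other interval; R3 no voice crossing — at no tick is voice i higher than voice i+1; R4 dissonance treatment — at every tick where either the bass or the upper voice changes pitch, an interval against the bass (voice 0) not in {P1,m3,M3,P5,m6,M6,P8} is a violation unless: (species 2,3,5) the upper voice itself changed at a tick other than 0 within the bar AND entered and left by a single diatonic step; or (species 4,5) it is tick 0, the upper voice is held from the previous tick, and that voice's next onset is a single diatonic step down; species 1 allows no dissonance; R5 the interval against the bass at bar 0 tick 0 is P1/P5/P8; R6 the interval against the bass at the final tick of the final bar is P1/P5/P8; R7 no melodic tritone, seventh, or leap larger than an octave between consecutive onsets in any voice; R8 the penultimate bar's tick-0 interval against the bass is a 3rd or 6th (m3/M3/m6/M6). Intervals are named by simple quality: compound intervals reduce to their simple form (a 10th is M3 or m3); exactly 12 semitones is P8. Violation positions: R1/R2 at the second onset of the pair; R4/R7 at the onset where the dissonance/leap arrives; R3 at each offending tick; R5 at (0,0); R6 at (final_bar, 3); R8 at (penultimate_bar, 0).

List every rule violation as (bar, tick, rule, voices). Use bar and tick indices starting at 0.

bar 0: v0=F3 v1=F4 downbeat P8
bar 1: v0=D3 v1=A3 downbeat P5
bar 2: v0=E3 v1=B3 downbeat P5
bar 3: v0=C3 v1=A3 downbeat M6
bar 4: v0=A2 v1=C3 downbeat m3
bar 5: v0=B2 v1=G3 downbeat m6
bar 6: v0=G2 v1=B2 downbeat M3
bar 7: v0=F2 v1=D3 downbeat M6
bar 8: v0=E2 v1=G2 downbeat m3
bar 9: v0=E2 v1=C3 downbeat m6
bar 10: v0=G3 v1=E4 downbeat M6
bar 11: v0=F3 v1=F4 downbeat P8
  -> R1 @ bar 1 tick 0 v(0, 1): F3/C4 P5 -> D3/A3 P5 similar
  -> R4 @ bar 5 tick 2 v(0, 1): B2/F3 TT untreated
  -> R7 @ bar 6 tick 0 v(1,): F3->B2 leap 6st
  -> R7 @ bar 10 tick 0 v(0,): E2->G3 leap 15st
  -> R7 @ bar 10 tick 0 v(1,): G2->E4 leap 21st
  -> R7 @ bar 11 tick 0 v(1,): B3->F4 leap 6st

(1, 0, R1, (0, 1))
(5, 2, R4, (0, 1))
(6, 0, R7, (1,))
(10, 0, R7, (0,))
(10, 0, R7, (1,))
(11, 0, R7, (1,))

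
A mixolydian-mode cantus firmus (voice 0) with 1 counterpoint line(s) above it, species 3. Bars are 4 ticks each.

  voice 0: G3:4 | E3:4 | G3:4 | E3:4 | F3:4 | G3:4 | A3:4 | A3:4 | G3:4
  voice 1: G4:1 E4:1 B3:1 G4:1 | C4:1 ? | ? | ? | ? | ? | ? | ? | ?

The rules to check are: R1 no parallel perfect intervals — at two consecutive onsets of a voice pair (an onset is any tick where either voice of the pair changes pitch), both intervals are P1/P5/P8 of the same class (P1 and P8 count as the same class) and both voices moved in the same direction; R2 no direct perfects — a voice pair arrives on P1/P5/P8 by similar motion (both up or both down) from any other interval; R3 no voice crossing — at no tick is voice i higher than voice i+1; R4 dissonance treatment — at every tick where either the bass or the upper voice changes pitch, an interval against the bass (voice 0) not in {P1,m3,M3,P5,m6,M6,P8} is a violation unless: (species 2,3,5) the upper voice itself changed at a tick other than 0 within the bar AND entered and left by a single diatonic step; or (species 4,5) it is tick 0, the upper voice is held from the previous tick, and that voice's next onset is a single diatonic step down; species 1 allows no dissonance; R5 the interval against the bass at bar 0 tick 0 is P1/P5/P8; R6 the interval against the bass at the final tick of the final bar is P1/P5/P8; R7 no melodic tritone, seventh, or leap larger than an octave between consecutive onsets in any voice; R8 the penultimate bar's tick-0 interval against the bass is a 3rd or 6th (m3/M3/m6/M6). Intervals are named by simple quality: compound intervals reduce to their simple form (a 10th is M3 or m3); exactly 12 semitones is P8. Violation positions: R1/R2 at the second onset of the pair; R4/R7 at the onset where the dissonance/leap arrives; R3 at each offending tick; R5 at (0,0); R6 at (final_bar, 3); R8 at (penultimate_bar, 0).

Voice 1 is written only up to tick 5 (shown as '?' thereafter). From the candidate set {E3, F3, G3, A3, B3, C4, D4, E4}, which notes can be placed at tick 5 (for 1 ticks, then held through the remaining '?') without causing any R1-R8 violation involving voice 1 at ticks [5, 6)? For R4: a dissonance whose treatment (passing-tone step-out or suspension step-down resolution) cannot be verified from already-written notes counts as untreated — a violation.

E3: legal
F3: violates R4
G3: legal
A3: violates R4
B3: legal
C4: legal
D4: violates R4
E4: legal

{B3, C4, E3, E4, G3}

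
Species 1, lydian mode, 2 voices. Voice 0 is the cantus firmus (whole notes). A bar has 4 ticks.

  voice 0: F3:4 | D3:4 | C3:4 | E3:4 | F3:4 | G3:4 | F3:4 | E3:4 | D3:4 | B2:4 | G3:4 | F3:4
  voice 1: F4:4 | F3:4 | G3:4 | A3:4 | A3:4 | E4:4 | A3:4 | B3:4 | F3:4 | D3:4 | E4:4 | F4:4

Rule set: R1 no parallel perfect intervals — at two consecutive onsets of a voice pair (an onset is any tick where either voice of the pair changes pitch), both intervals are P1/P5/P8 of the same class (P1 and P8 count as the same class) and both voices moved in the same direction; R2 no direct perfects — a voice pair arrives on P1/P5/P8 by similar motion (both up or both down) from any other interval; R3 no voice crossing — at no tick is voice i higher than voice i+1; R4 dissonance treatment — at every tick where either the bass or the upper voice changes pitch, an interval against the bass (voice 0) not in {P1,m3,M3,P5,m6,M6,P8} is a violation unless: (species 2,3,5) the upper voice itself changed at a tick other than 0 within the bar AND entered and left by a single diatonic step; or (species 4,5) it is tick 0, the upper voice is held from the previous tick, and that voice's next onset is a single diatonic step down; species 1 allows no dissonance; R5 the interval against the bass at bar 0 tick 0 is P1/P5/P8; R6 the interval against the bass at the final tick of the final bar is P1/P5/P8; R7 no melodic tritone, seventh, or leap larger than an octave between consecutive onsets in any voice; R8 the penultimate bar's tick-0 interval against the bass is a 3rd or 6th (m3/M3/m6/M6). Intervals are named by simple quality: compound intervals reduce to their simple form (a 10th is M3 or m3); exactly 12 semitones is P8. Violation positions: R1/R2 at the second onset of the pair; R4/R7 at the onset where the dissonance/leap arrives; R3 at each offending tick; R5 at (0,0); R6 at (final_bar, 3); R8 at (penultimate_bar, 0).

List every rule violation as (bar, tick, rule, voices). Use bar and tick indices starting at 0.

bar 0: v0=F3 v1=F4 downbeat P8
bar 1: v0=D3 v1=F3 downbeat m3
bar 2: v0=C3 v1=G3 downbeat P5
bar 3: v0=E3 v1=A3 downbeat P4
bar 4: v0=F3 v1=A3 downbeat M3
bar 5: v0=G3 v1=E4 downbeat M6
bar 6: v0=F3 v1=A3 downbeat M3
bar 7: v0=E3 v1=B3 downbeat P5
bar 8: v0=D3 v1=F3 downbeat m3
bar 9: v0=B2 v1=D3 downbeat m3
bar 10: v0=G3 v1=E4 downbeat M6
bar 11: v0=F3 v1=F4 downbeat P8
  -> R4 @ bar 3 tick 0 v(0, 1): E3/A3 P4 untreated
  -> R7 @ bar 8 tick 0 v(1,): B3->F3 leap 6st
  -> R7 @ bar 10 tick 0 v(1,): D3->E4 leap 14st

(3, 0, R4, (0, 1))
(8, 0, R7, (1,))
(10, 0, R7, (1,))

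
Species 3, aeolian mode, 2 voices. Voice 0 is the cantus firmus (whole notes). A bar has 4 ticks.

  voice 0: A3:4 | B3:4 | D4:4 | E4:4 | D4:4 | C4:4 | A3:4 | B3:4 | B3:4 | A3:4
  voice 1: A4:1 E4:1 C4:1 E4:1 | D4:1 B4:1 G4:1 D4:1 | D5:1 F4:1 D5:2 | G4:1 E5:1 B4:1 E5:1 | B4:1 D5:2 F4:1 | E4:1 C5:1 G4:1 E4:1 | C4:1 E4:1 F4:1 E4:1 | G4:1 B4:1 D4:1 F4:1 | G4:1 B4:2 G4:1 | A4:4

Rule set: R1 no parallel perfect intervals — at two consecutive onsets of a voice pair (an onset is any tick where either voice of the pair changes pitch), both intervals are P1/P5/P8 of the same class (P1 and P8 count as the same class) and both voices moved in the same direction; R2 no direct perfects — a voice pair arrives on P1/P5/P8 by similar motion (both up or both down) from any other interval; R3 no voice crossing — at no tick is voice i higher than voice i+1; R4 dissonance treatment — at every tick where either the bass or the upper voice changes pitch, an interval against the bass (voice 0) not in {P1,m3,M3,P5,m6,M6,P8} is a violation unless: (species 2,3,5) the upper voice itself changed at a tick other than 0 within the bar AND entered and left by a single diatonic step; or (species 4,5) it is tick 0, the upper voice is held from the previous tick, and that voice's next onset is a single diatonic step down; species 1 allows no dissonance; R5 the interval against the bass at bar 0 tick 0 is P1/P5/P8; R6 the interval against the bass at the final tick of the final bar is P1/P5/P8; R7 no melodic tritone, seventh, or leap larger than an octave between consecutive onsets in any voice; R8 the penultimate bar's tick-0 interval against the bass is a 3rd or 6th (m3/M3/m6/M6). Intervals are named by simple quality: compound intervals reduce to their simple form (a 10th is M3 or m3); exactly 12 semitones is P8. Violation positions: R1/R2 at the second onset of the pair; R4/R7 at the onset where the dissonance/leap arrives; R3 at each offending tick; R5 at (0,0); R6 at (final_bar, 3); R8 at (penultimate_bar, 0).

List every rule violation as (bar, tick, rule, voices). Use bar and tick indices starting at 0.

(2, 0, R2, (0, 1))
(7, 3, R4, (0, 1))

bar 0: v0=A3 v1=A4 downbeat P8
bar 1: v0=B3 v1=D4 downbeat m3
bar 2: v0=D4 v1=D5 downbeat P8
bar 3: v0=E4 v1=G4 downbeat m3
bar 4: v0=D4 v1=B4 downbeat M6
bar 5: v0=C4 v1=E4 downbeat M3
bar 6: v0=A3 v1=C4 downbeat m3
bar 7: v0=B3 v1=G4 downbeat m6
bar 8: v0=B3 v1=G4 downbeat m6
bar 9: v0=A3 v1=A4 downbeat P8
  -> R2 @ bar 2 tick 0 v(0, 1): B3/D4 m3 -> D4/D5 P8 similar
  -> R4 @ bar 7 tick 3 v(0, 1): B3/F4 TT untreated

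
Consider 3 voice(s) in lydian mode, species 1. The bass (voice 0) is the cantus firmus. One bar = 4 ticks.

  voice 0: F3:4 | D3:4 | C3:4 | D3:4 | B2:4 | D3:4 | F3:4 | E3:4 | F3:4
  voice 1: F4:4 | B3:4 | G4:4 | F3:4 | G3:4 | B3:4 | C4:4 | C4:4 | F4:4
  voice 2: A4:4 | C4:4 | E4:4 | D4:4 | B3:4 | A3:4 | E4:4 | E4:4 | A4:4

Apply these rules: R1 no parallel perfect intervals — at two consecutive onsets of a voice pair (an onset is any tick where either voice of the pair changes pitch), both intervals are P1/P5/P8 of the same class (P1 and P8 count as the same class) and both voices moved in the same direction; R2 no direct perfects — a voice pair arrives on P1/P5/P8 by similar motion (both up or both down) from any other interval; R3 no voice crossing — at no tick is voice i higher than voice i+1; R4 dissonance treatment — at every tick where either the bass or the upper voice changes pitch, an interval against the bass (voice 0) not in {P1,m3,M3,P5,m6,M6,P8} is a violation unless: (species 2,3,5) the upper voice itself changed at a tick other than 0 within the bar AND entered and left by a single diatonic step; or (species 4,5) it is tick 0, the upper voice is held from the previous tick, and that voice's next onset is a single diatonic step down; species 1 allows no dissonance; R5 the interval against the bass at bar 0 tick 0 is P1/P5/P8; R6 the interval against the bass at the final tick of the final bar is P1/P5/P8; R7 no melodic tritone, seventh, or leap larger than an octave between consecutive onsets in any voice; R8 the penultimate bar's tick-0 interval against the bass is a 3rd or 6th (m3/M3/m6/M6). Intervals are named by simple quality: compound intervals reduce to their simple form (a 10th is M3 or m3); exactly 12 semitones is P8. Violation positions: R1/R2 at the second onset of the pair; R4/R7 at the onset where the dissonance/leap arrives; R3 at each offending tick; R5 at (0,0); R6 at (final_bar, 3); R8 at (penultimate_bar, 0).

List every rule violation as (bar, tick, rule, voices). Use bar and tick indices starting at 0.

(0, 0, R5, (0, 2))
(1, 0, R4, (0, 2))
(1, 0, R7, (1,))
(2, 0, R3, (1, 2))
(2, 1, R3, (1, 2))
(2, 2, R3, (1, 2))
(2, 3, R3, (1, 2))
(3, 0, R7, (1,))
(4, 0, R1, (0, 2))
(5, 0, R3, (1, 2))
(5, 1, R3, (1, 2))
(5, 2, R3, (1, 2))
(5, 3, R3, (1, 2))
(6, 0, R2, (0, 1))
(6, 0, R4, (0, 2))
(7, 0, R8, (0, 2))
(8, 0, R2, (0, 1))
(8, 3, R6, (0, 2))

bar 0: v0=F3 v1=F4 v2=A4 downbeat M3
bar 1: v0=D3 v1=B3 v2=C4 downbeat m7
bar 2: v0=C3 v1=G4 v2=E4 downbeat M3
bar 3: v0=D3 v1=F3 v2=D4 downbeat P8
bar 4: v0=B2 v1=G3 v2=B3 downbeat P8
bar 5: v0=D3 v1=B3 v2=A3 downbeat P5
bar 6: v0=F3 v1=C4 v2=E4 downbeat M7
bar 7: v0=E3 v1=C4 v2=E4 downbeat P8
bar 8: v0=F3 v1=F4 v2=A4 downbeat M3
  -> R5 @ bar 0 tick 0 v(0, 2): opens on M3
  -> R4 @ bar 1 tick 0 v(0, 2): D3/C4 m7 untreated
  -> R7 @ bar 1 tick 0 v(1,): F4->B3 leap 6st
  -> R3 @ bar 2 tick 0 v(1, 2): G4 above E4
  -> R3 @ bar 2 tick 1 v(1, 2): G4 above E4
  -> R3 @ bar 2 tick 2 v(1, 2): G4 above E4
  -> R3 @ bar 2 tick 3 v(1, 2): G4 above E4
  -> R7 @ bar 3 tick 0 v(1,): G4->F3 leap 14st
  -> R1 @ bar 4 tick 0 v(0, 2): D3/D4 P8 -> B2/B3 P8 similar
  -> R3 @ bar 5 tick 0 v(1, 2): B3 above A3
  -> R3 @ bar 5 tick 1 v(1, 2): B3 above A3
  -> R3 @ bar 5 tick 2 v(1, 2): B3 above A3
  -> R3 @ bar 5 tick 3 v(1, 2): B3 above A3
  -> R2 @ bar 6 tick 0 v(0, 1): D3/B3 M6 -> F3/C4 P5 similar
  -> R4 @ bar 6 tick 0 v(0, 2): F3/E4 M7 untreated
  -> R8 @ bar 7 tick 0 v(0, 2): penult P8 not 3rd/6th
  -> R2 @ bar 8 tick 0 v(0, 1): E3/C4 m6 -> F3/F4 P8 similar
  -> R6 @ bar 8 tick 3 v(0, 2): closes on M3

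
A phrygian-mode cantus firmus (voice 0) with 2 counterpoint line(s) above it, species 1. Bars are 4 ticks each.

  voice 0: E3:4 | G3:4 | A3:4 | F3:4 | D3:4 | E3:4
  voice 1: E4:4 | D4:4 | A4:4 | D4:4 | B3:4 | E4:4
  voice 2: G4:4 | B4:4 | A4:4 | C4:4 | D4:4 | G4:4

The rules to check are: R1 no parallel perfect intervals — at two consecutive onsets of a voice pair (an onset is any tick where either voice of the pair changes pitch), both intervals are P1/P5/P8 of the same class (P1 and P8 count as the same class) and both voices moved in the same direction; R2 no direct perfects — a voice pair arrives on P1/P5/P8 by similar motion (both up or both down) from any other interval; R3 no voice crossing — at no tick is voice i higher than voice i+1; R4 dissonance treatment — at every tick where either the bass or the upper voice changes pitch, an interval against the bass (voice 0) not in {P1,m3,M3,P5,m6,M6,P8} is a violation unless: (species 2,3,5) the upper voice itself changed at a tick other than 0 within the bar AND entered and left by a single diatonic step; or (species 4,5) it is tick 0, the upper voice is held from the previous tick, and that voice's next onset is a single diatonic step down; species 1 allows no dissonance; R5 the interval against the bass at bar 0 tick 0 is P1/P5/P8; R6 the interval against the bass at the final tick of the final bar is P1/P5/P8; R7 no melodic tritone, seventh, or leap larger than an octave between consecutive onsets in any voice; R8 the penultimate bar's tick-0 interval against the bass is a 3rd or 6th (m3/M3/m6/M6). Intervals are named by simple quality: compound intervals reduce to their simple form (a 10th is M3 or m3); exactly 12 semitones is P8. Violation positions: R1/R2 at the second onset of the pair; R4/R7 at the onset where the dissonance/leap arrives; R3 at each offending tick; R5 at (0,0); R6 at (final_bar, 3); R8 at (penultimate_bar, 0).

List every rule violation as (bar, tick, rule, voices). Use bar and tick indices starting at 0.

bar 0: v0=E3 v1=E4 v2=G4 downbeat m3
bar 1: v0=G3 v1=D4 v2=B4 downbeat M3
bar 2: v0=A3 v1=A4 v2=A4 downbeat P8
bar 3: v0=F3 v1=D4 v2=C4 downbeat P5
bar 4: v0=D3 v1=B3 v2=D4 downbeat P8
bar 5: v0=E3 v1=E4 v2=G4 downbeat m3
  -> R5 @ bar 0 tick 0 v(0, 2): opens on m3
  -> R2 @ bar 2 tick 0 v(0, 1): G3/D4 P5 -> A3/A4 P8 similar
  -> R2 @ bar 3 tick 0 v(0, 2): A3/A4 P8 -> F3/C4 P5 similar
  -> R3 @ bar 3 tick 0 v(1, 2): D4 above C4
  -> R3 @ bar 3 tick 1 v(1, 2): D4 above C4
  -> R3 @ bar 3 tick 2 v(1, 2): D4 above C4
  -> R3 @ bar 3 tick 3 v(1, 2): D4 above C4
  -> R8 @ bar 4 tick 0 v(0, 2): penult P8 not 3rd/6th
  -> R2 @ bar 5 tick 0 v(0, 1): D3/B3 M6 -> E3/E4 P8 similar
  -> R6 @ bar 5 tick 3 v(0, 2): closes on m3

(0, 0, R5, (0, 2))
(2, 0, R2, (0, 1))
(3, 0, R2, (0, 2))
(3, 0, R3, (1, 2))
(3, 1, R3, (1, 2))
(3, 2, R3, (1, 2))
(3, 3, R3, (1, 2))
(4, 0, R8, (0, 2))
(5, 0, R2, (0, 1))
(5, 3, R6, (0, 2))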